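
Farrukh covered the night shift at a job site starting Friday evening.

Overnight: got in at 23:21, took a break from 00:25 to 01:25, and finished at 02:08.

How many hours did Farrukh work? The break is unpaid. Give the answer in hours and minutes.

1 h 47 min

Overnight: 23:21 → midnight = 0 h 39 min; midnight → 02:08 = 2 h 8 min; span 2 h 47 min; less 60 min break → 1 h 47 min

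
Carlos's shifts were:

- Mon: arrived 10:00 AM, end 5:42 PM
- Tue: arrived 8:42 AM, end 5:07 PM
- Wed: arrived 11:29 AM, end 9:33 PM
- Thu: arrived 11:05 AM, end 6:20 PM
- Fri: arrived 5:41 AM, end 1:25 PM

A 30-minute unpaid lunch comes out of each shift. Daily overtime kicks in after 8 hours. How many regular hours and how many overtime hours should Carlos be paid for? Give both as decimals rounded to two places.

Mon: 10:00 AM–5:42 PM = 7 h 42 min; less 30 min break → 7 h 12 min
Tue: 8:42 AM–5:07 PM = 8 h 25 min; less 30 min break → 7 h 55 min
Wed: 11:29 AM–9:33 PM = 10 h 4 min; less 30 min break → 9 h 34 min
Thu: 11:05 AM–6:20 PM = 7 h 15 min; less 30 min break → 6 h 45 min
Fri: 5:41 AM–1:25 PM = 7 h 44 min; less 30 min break → 7 h 14 min
Mon reg 7 h 12 min / OT 0 h 0 min; Tue reg 7 h 55 min / OT 0 h 0 min; Wed reg 8 h 0 min / OT 1 h 34 min; Thu reg 6 h 45 min / OT 0 h 0 min; Fri reg 7 h 14 min / OT 0 h 0 min.
Totals: regular 37 h 6 min, overtime 1 h 34 min.

Regular 37.10 hours, overtime 1.57 hours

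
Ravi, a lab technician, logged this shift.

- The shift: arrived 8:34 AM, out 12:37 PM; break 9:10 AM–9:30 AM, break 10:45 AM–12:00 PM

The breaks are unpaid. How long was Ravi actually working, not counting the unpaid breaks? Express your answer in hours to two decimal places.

2.47 hours

The shift: 8:34 AM–12:37 PM = 4 h 3 min; less 95 min break → 2 h 28 min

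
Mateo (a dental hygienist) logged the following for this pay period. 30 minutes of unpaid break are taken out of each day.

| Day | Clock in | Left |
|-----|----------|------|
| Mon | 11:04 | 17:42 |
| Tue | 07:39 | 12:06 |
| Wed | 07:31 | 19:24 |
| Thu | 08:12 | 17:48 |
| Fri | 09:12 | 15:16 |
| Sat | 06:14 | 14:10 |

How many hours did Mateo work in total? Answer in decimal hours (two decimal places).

Mon: 11:04–17:42 = 6 h 38 min; less 30 min break → 6 h 8 min
Tue: 07:39–12:06 = 4 h 27 min; less 30 min break → 3 h 57 min
Wed: 07:31–19:24 = 11 h 53 min; less 30 min break → 11 h 23 min
Thu: 08:12–17:48 = 9 h 36 min; less 30 min break → 9 h 6 min
Fri: 09:12–15:16 = 6 h 4 min; less 30 min break → 5 h 34 min
Sat: 06:14–14:10 = 7 h 56 min; less 30 min break → 7 h 26 min
Total: 6 h 8 min + 3 h 57 min + 11 h 23 min + 9 h 6 min + 5 h 34 min + 7 h 26 min = 43 h 34 min.

43.57 hours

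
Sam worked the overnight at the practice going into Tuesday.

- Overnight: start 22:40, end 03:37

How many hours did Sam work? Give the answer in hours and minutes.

4 h 57 min

Overnight: 22:40 → midnight = 1 h 20 min; midnight → 03:37 = 3 h 37 min; span 4 h 57 min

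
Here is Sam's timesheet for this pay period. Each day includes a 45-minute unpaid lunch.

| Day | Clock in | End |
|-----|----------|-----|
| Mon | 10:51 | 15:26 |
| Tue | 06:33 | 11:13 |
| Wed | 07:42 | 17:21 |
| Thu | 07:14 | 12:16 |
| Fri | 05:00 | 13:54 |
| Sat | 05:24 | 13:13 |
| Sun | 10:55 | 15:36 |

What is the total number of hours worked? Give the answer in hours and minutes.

Mon: 10:51–15:26 = 4 h 35 min; less 45 min break → 3 h 50 min
Tue: 06:33–11:13 = 4 h 40 min; less 45 min break → 3 h 55 min
Wed: 07:42–17:21 = 9 h 39 min; less 45 min break → 8 h 54 min
Thu: 07:14–12:16 = 5 h 2 min; less 45 min break → 4 h 17 min
Fri: 05:00–13:54 = 8 h 54 min; less 45 min break → 8 h 9 min
Sat: 05:24–13:13 = 7 h 49 min; less 45 min break → 7 h 4 min
Sun: 10:55–15:36 = 4 h 41 min; less 45 min break → 3 h 56 min
Total: 3 h 50 min + 3 h 55 min + 8 h 54 min + 4 h 17 min + 8 h 9 min + 7 h 4 min + 3 h 56 min = 40 h 5 min.

40 h 5 min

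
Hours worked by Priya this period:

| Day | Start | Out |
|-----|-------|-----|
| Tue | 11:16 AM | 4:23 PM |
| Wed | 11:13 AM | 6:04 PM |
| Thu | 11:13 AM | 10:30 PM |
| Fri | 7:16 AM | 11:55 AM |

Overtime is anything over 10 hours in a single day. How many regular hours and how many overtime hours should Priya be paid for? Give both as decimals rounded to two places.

Regular 26.62 hours, overtime 1.28 hours

Tue: 11:16 AM–4:23 PM = 5 h 7 min
Wed: 11:13 AM–6:04 PM = 6 h 51 min
Thu: 11:13 AM–10:30 PM = 11 h 17 min
Fri: 7:16 AM–11:55 AM = 4 h 39 min
Tue reg 5 h 7 min / OT 0 h 0 min; Wed reg 6 h 51 min / OT 0 h 0 min; Thu reg 10 h 0 min / OT 1 h 17 min; Fri reg 4 h 39 min / OT 0 h 0 min.
Totals: regular 26 h 37 min, overtime 1 h 17 min.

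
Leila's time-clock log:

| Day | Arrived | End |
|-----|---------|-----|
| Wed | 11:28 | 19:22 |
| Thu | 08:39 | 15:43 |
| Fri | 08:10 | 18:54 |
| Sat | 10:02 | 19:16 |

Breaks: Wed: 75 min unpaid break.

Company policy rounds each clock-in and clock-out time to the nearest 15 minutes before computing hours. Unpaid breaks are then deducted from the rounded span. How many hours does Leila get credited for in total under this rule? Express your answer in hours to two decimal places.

33.50 hours

Wed: in 11:28→11:30, out 19:22→19:15; 7 h 45 min − 75 min = 6 h 30 min
Thu: in 08:39→08:45, out 15:43→15:45; 7 h 0 min
Fri: in 08:10→08:15, out 18:54→19:00; 10 h 45 min
Sat: in 10:02→10:00, out 19:16→19:15; 9 h 15 min
Total credited: 33 h 30 min.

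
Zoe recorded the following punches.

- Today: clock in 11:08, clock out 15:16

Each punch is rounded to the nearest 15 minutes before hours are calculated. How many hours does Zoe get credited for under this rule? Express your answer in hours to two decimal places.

Today: in 11:08→11:15, out 15:16→15:15; 4 h 0 min

4.00 hours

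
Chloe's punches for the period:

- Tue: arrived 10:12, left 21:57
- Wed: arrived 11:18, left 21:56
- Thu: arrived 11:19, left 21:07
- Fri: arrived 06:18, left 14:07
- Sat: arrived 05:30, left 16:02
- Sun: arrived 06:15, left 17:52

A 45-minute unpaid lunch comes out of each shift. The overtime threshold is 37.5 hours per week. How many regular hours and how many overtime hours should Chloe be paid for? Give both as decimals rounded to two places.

Regular 37.50 hours, overtime 20.15 hours

Tue: 10:12–21:57 = 11 h 45 min; less 45 min break → 11 h 0 min
Wed: 11:18–21:56 = 10 h 38 min; less 45 min break → 9 h 53 min
Thu: 11:19–21:07 = 9 h 48 min; less 45 min break → 9 h 3 min
Fri: 06:18–14:07 = 7 h 49 min; less 45 min break → 7 h 4 min
Sat: 05:30–16:02 = 10 h 32 min; less 45 min break → 9 h 47 min
Sun: 06:15–17:52 = 11 h 37 min; less 45 min break → 10 h 52 min
Total worked: 57 h 39 min = 57.65 h.
Threshold 37.5 h → overtime 20 h 9 min, regular 37 h 30 min.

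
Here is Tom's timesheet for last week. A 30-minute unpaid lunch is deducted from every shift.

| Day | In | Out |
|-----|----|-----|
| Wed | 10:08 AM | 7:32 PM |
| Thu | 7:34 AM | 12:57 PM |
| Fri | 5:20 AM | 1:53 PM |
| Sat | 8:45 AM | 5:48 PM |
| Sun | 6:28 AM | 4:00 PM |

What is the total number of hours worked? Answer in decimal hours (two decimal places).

Wed: 10:08 AM–7:32 PM = 9 h 24 min; less 30 min break → 8 h 54 min
Thu: 7:34 AM–12:57 PM = 5 h 23 min; less 30 min break → 4 h 53 min
Fri: 5:20 AM–1:53 PM = 8 h 33 min; less 30 min break → 8 h 3 min
Sat: 8:45 AM–5:48 PM = 9 h 3 min; less 30 min break → 8 h 33 min
Sun: 6:28 AM–4:00 PM = 9 h 32 min; less 30 min break → 9 h 2 min
Total: 8 h 54 min + 4 h 53 min + 8 h 3 min + 8 h 33 min + 9 h 2 min = 39 h 25 min.

39.42 hours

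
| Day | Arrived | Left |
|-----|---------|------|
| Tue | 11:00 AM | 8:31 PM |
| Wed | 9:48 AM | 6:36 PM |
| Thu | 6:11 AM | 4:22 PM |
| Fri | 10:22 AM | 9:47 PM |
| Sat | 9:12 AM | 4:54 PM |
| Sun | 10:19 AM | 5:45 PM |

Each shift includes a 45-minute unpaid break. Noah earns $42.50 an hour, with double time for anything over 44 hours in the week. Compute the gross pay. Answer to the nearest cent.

Tue: 11:00 AM–8:31 PM = 9 h 31 min; less 45 min break → 8 h 46 min
Wed: 9:48 AM–6:36 PM = 8 h 48 min; less 45 min break → 8 h 3 min
Thu: 6:11 AM–4:22 PM = 10 h 11 min; less 45 min break → 9 h 26 min
Fri: 10:22 AM–9:47 PM = 11 h 25 min; less 45 min break → 10 h 40 min
Sat: 9:12 AM–4:54 PM = 7 h 42 min; less 45 min break → 6 h 57 min
Sun: 10:19 AM–5:45 PM = 7 h 26 min; less 45 min break → 6 h 41 min
Total worked: 50 h 33 min = 3033 min.
Regular 44 h 0 min = 2640 min at $42.50/h; overtime 6 h 33 min = 393 min at $85.00/h.
Pay = (2640 × $42.50 + 393 × $85.00) ÷ 60 = $2426.75.

$2426.75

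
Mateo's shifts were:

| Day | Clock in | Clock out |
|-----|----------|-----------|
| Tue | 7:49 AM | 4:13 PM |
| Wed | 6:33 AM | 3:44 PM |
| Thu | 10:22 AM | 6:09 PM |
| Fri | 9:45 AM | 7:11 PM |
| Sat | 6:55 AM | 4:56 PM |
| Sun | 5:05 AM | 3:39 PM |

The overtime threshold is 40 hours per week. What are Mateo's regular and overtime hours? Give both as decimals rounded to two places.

Regular 40.00 hours, overtime 15.38 hours

Tue: 7:49 AM–4:13 PM = 8 h 24 min
Wed: 6:33 AM–3:44 PM = 9 h 11 min
Thu: 10:22 AM–6:09 PM = 7 h 47 min
Fri: 9:45 AM–7:11 PM = 9 h 26 min
Sat: 6:55 AM–4:56 PM = 10 h 1 min
Sun: 5:05 AM–3:39 PM = 10 h 34 min
Total worked: 55 h 23 min = 55.38 h.
Threshold 40 h → overtime 15 h 23 min, regular 40 h 0 min.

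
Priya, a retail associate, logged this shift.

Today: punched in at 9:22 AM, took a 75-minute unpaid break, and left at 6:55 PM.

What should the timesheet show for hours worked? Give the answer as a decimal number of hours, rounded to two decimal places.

Today: 9:22 AM–6:55 PM = 9 h 33 min; less 75 min break → 8 h 18 min

8.30 hours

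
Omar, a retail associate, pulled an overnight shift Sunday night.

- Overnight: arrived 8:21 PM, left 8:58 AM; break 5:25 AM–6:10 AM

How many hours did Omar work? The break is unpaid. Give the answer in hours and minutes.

11 h 52 min

Overnight: 8:21 PM → midnight = 3 h 39 min; midnight → 8:58 AM = 8 h 58 min; span 12 h 37 min; less 45 min break → 11 h 52 min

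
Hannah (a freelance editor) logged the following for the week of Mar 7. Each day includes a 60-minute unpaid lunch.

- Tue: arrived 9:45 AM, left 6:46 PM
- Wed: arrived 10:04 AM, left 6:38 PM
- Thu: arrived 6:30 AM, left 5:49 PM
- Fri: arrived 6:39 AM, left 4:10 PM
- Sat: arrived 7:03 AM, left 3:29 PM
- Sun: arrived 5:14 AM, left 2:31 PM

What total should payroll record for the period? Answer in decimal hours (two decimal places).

Tue: 9:45 AM–6:46 PM = 9 h 1 min; less 60 min break → 8 h 1 min
Wed: 10:04 AM–6:38 PM = 8 h 34 min; less 60 min break → 7 h 34 min
Thu: 6:30 AM–5:49 PM = 11 h 19 min; less 60 min break → 10 h 19 min
Fri: 6:39 AM–4:10 PM = 9 h 31 min; less 60 min break → 8 h 31 min
Sat: 7:03 AM–3:29 PM = 8 h 26 min; less 60 min break → 7 h 26 min
Sun: 5:14 AM–2:31 PM = 9 h 17 min; less 60 min break → 8 h 17 min
Total: 8 h 1 min + 7 h 34 min + 10 h 19 min + 8 h 31 min + 7 h 26 min + 8 h 17 min = 50 h 8 min.

50.13 hours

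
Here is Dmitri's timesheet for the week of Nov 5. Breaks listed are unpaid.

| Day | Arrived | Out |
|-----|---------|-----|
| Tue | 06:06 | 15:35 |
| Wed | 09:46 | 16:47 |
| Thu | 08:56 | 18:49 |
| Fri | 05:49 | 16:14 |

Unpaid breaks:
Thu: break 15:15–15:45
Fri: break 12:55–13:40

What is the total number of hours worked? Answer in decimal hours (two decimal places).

Tue: 06:06–15:35 = 9 h 29 min
Wed: 09:46–16:47 = 7 h 1 min
Thu: 08:56–18:49 = 9 h 53 min; less 30 min break → 9 h 23 min
Fri: 05:49–16:14 = 10 h 25 min; less 45 min break → 9 h 40 min
Total: 9 h 29 min + 7 h 1 min + 9 h 23 min + 9 h 40 min = 35 h 33 min.

35.55 hours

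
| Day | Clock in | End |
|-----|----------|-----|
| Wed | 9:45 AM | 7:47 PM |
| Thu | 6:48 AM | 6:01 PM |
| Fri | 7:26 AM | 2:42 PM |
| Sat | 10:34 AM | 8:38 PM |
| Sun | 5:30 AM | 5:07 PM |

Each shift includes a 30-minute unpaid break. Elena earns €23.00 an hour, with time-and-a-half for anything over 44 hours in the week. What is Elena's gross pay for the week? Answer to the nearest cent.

Wed: 9:45 AM–7:47 PM = 10 h 2 min; less 30 min break → 9 h 32 min
Thu: 6:48 AM–6:01 PM = 11 h 13 min; less 30 min break → 10 h 43 min
Fri: 7:26 AM–2:42 PM = 7 h 16 min; less 30 min break → 6 h 46 min
Sat: 10:34 AM–8:38 PM = 10 h 4 min; less 30 min break → 9 h 34 min
Sun: 5:30 AM–5:07 PM = 11 h 37 min; less 30 min break → 11 h 7 min
Total worked: 47 h 42 min = 2862 min.
Regular 44 h 0 min = 2640 min at €23.00/h; overtime 3 h 42 min = 222 min at €34.50/h.
Pay = (2640 × €23.00 + 222 × €34.50) ÷ 60 = €1139.65.

€1139.65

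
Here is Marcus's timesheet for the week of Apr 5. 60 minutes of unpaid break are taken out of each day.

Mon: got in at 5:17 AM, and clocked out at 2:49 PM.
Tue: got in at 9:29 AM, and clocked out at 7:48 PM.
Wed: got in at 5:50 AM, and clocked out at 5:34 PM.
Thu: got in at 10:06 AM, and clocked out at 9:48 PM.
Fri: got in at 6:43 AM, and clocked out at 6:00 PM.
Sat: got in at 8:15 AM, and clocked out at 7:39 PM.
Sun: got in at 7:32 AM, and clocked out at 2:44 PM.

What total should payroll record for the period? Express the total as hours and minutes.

66 h 10 min

Mon: 5:17 AM–2:49 PM = 9 h 32 min; less 60 min break → 8 h 32 min
Tue: 9:29 AM–7:48 PM = 10 h 19 min; less 60 min break → 9 h 19 min
Wed: 5:50 AM–5:34 PM = 11 h 44 min; less 60 min break → 10 h 44 min
Thu: 10:06 AM–9:48 PM = 11 h 42 min; less 60 min break → 10 h 42 min
Fri: 6:43 AM–6:00 PM = 11 h 17 min; less 60 min break → 10 h 17 min
Sat: 8:15 AM–7:39 PM = 11 h 24 min; less 60 min break → 10 h 24 min
Sun: 7:32 AM–2:44 PM = 7 h 12 min; less 60 min break → 6 h 12 min
Total: 8 h 32 min + 9 h 19 min + 10 h 44 min + 10 h 42 min + 10 h 17 min + 10 h 24 min + 6 h 12 min = 66 h 10 min.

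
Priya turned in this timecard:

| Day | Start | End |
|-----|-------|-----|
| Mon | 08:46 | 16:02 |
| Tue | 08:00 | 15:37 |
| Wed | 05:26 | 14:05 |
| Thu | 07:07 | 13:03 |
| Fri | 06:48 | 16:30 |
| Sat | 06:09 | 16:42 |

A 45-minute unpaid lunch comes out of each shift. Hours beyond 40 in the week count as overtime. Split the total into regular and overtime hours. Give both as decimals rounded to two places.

Regular 40.00 hours, overtime 5.22 hours

Mon: 08:46–16:02 = 7 h 16 min; less 45 min break → 6 h 31 min
Tue: 08:00–15:37 = 7 h 37 min; less 45 min break → 6 h 52 min
Wed: 05:26–14:05 = 8 h 39 min; less 45 min break → 7 h 54 min
Thu: 07:07–13:03 = 5 h 56 min; less 45 min break → 5 h 11 min
Fri: 06:48–16:30 = 9 h 42 min; less 45 min break → 8 h 57 min
Sat: 06:09–16:42 = 10 h 33 min; less 45 min break → 9 h 48 min
Total worked: 45 h 13 min = 45.22 h.
Threshold 40 h → overtime 5 h 13 min, regular 40 h 0 min.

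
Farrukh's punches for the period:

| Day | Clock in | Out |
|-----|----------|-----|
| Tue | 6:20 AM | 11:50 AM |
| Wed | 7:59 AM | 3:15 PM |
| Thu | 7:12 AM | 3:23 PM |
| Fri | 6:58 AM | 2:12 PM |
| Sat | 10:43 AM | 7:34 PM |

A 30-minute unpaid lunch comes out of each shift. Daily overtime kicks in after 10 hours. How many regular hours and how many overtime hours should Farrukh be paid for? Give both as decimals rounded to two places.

Tue: 6:20 AM–11:50 AM = 5 h 30 min; less 30 min break → 5 h 0 min
Wed: 7:59 AM–3:15 PM = 7 h 16 min; less 30 min break → 6 h 46 min
Thu: 7:12 AM–3:23 PM = 8 h 11 min; less 30 min break → 7 h 41 min
Fri: 6:58 AM–2:12 PM = 7 h 14 min; less 30 min break → 6 h 44 min
Sat: 10:43 AM–7:34 PM = 8 h 51 min; less 30 min break → 8 h 21 min
Tue reg 5 h 0 min / OT 0 h 0 min; Wed reg 6 h 46 min / OT 0 h 0 min; Thu reg 7 h 41 min / OT 0 h 0 min; Fri reg 6 h 44 min / OT 0 h 0 min; Sat reg 8 h 21 min / OT 0 h 0 min.
Totals: regular 34 h 32 min, overtime 0 h 0 min.

Regular 34.53 hours, overtime 0.00 hours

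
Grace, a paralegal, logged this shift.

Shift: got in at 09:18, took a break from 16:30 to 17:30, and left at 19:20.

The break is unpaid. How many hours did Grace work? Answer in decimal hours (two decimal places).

Shift: 09:18–19:20 = 10 h 2 min; less 60 min break → 9 h 2 min

9.03 hours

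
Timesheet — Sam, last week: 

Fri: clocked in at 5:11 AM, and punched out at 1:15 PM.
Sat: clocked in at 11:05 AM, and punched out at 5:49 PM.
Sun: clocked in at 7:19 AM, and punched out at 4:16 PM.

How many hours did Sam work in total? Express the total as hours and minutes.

Fri: 5:11 AM–1:15 PM = 8 h 4 min
Sat: 11:05 AM–5:49 PM = 6 h 44 min
Sun: 7:19 AM–4:16 PM = 8 h 57 min
Total: 8 h 4 min + 6 h 44 min + 8 h 57 min = 23 h 45 min.

23 h 45 min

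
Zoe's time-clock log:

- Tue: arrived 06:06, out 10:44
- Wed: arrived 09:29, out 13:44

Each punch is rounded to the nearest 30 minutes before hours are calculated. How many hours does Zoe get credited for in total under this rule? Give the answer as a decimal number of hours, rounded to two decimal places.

Tue: in 06:06→06:00, out 10:44→10:30; 4 h 30 min
Wed: in 09:29→09:30, out 13:44→13:30; 4 h 0 min
Total credited: 8 h 30 min.

8.50 hours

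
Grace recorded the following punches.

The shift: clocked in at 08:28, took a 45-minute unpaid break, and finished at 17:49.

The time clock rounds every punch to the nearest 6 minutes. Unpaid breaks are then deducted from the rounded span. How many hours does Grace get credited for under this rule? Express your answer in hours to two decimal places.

The shift: in 08:28→08:30, out 17:49→17:48; 9 h 18 min − 45 min = 8 h 33 min

8.55 hours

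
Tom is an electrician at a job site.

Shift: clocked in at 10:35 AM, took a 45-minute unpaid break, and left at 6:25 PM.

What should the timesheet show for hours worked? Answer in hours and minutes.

7 h 5 min

Shift: 10:35 AM–6:25 PM = 7 h 50 min; less 45 min break → 7 h 5 min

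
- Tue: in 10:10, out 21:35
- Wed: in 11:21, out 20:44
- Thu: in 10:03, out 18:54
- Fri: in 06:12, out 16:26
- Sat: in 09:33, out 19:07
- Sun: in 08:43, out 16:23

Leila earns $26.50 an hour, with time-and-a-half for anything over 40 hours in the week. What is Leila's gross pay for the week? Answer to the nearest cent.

Tue: 10:10–21:35 = 11 h 25 min
Wed: 11:21–20:44 = 9 h 23 min
Thu: 10:03–18:54 = 8 h 51 min
Fri: 06:12–16:26 = 10 h 14 min
Sat: 09:33–19:07 = 9 h 34 min
Sun: 08:43–16:23 = 7 h 40 min
Total worked: 57 h 7 min = 3427 min.
Regular 40 h 0 min = 2400 min at $26.50/h; overtime 17 h 7 min = 1027 min at $39.75/h.
Pay = (2400 × $26.50 + 1027 × $39.75) ÷ 60 = $1740.39.

$1740.39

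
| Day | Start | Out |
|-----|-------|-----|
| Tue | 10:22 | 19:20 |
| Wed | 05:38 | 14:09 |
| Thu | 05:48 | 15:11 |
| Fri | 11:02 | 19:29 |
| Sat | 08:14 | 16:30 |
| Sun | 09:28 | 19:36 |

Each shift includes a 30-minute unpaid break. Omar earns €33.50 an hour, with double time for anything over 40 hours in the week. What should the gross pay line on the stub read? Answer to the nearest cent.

€2058.02

Tue: 10:22–19:20 = 8 h 58 min; less 30 min break → 8 h 28 min
Wed: 05:38–14:09 = 8 h 31 min; less 30 min break → 8 h 1 min
Thu: 05:48–15:11 = 9 h 23 min; less 30 min break → 8 h 53 min
Fri: 11:02–19:29 = 8 h 27 min; less 30 min break → 7 h 57 min
Sat: 08:14–16:30 = 8 h 16 min; less 30 min break → 7 h 46 min
Sun: 09:28–19:36 = 10 h 8 min; less 30 min break → 9 h 38 min
Total worked: 50 h 43 min = 3043 min.
Regular 40 h 0 min = 2400 min at €33.50/h; overtime 10 h 43 min = 643 min at €67.00/h.
Pay = (2400 × €33.50 + 643 × €67.00) ÷ 60 = €2058.02.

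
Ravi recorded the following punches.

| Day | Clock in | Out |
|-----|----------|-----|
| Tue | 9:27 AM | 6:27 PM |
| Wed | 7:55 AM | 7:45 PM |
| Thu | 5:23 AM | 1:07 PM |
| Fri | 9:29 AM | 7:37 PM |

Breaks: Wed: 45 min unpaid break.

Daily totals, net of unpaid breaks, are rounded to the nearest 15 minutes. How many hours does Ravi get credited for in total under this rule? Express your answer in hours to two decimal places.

38.00 hours

Tue: 9:27 AM–6:27 PM = 9 h 0 min → rounds to 9 h 0 min
Wed: 7:55 AM–7:45 PM = 11 h 50 min − 45 min = 11 h 5 min → rounds to 11 h 0 min
Thu: 5:23 AM–1:07 PM = 7 h 44 min → rounds to 7 h 45 min
Fri: 9:29 AM–7:37 PM = 10 h 8 min → rounds to 10 h 15 min
Total credited: 38 h 0 min.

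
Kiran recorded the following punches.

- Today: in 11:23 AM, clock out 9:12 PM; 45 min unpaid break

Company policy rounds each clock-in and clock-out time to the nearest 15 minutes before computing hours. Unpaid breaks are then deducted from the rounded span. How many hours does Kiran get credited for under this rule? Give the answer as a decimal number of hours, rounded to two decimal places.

Today: in 11:23 AM→11:30 AM, out 9:12 PM→9:15 PM; 9 h 45 min − 45 min = 9 h 0 min

9.00 hours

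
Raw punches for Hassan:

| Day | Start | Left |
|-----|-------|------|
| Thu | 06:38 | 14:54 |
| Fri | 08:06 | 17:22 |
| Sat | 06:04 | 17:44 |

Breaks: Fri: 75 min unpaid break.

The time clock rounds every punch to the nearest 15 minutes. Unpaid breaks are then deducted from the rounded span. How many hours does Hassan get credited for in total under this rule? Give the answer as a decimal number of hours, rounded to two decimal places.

Thu: in 06:38→06:45, out 14:54→15:00; 8 h 15 min
Fri: in 08:06→08:00, out 17:22→17:15; 9 h 15 min − 75 min = 8 h 0 min
Sat: in 06:04→06:00, out 17:44→17:45; 11 h 45 min
Total credited: 28 h 0 min.

28.00 hours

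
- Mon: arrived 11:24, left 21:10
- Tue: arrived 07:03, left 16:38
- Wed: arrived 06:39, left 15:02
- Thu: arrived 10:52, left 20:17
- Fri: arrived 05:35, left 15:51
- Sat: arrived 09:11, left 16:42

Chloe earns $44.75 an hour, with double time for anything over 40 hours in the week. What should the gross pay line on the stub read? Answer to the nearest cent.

$3126.53

Mon: 11:24–21:10 = 9 h 46 min
Tue: 07:03–16:38 = 9 h 35 min
Wed: 06:39–15:02 = 8 h 23 min
Thu: 10:52–20:17 = 9 h 25 min
Fri: 05:35–15:51 = 10 h 16 min
Sat: 09:11–16:42 = 7 h 31 min
Total worked: 54 h 56 min = 3296 min.
Regular 40 h 0 min = 2400 min at $44.75/h; overtime 14 h 56 min = 896 min at $89.50/h.
Pay = (2400 × $44.75 + 896 × $89.50) ÷ 60 = $3126.53.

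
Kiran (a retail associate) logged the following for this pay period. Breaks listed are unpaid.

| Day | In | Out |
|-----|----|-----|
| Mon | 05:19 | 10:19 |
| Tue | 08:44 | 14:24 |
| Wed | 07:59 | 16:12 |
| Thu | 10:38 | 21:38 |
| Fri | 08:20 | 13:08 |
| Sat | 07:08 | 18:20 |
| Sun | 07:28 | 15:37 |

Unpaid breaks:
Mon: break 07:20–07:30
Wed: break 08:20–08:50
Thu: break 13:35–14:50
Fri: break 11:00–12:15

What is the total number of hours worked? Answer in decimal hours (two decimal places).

50.87 hours

Mon: 05:19–10:19 = 5 h 0 min; less 10 min break → 4 h 50 min
Tue: 08:44–14:24 = 5 h 40 min
Wed: 07:59–16:12 = 8 h 13 min; less 30 min break → 7 h 43 min
Thu: 10:38–21:38 = 11 h 0 min; less 75 min break → 9 h 45 min
Fri: 08:20–13:08 = 4 h 48 min; less 75 min break → 3 h 33 min
Sat: 07:08–18:20 = 11 h 12 min
Sun: 07:28–15:37 = 8 h 9 min
Total: 4 h 50 min + 5 h 40 min + 7 h 43 min + 9 h 45 min + 3 h 33 min + 11 h 12 min + 8 h 9 min = 50 h 52 min.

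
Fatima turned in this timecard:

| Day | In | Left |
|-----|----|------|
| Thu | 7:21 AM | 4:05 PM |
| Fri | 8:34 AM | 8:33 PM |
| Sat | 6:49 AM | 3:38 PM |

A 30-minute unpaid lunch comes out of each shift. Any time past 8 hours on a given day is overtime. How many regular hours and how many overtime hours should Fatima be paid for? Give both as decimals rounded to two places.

Thu: 7:21 AM–4:05 PM = 8 h 44 min; less 30 min break → 8 h 14 min
Fri: 8:34 AM–8:33 PM = 11 h 59 min; less 30 min break → 11 h 29 min
Sat: 6:49 AM–3:38 PM = 8 h 49 min; less 30 min break → 8 h 19 min
Thu reg 8 h 0 min / OT 0 h 14 min; Fri reg 8 h 0 min / OT 3 h 29 min; Sat reg 8 h 0 min / OT 0 h 19 min.
Totals: regular 24 h 0 min, overtime 4 h 2 min.

Regular 24.00 hours, overtime 4.03 hours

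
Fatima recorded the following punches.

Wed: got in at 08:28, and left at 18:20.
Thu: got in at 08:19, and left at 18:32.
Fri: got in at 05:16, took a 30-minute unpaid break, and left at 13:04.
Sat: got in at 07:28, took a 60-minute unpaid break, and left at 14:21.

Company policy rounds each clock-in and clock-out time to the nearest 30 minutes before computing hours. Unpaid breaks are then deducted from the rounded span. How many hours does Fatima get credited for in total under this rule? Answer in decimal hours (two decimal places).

33.00 hours

Wed: in 08:28→08:30, out 18:20→18:30; 10 h 0 min
Thu: in 08:19→08:30, out 18:32→18:30; 10 h 0 min
Fri: in 05:16→05:30, out 13:04→13:00; 7 h 30 min − 30 min = 7 h 0 min
Sat: in 07:28→07:30, out 14:21→14:30; 7 h 0 min − 60 min = 6 h 0 min
Total credited: 33 h 0 min.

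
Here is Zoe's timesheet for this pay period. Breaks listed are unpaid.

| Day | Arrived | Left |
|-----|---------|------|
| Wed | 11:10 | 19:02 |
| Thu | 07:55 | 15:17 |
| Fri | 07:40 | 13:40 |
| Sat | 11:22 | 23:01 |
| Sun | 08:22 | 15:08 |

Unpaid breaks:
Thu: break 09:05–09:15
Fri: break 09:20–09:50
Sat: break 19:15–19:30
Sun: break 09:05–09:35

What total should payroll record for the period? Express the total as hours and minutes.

38 h 14 min

Wed: 11:10–19:02 = 7 h 52 min
Thu: 07:55–15:17 = 7 h 22 min; less 10 min break → 7 h 12 min
Fri: 07:40–13:40 = 6 h 0 min; less 30 min break → 5 h 30 min
Sat: 11:22–23:01 = 11 h 39 min; less 15 min break → 11 h 24 min
Sun: 08:22–15:08 = 6 h 46 min; less 30 min break → 6 h 16 min
Total: 7 h 52 min + 7 h 12 min + 5 h 30 min + 11 h 24 min + 6 h 16 min = 38 h 14 min.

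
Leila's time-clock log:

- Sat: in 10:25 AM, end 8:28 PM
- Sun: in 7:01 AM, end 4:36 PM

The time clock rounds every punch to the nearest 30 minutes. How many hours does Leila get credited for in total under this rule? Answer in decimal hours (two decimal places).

Sat: in 10:25 AM→10:30 AM, out 8:28 PM→8:30 PM; 10 h 0 min
Sun: in 7:01 AM→7:00 AM, out 4:36 PM→4:30 PM; 9 h 30 min
Total credited: 19 h 30 min.

19.50 hours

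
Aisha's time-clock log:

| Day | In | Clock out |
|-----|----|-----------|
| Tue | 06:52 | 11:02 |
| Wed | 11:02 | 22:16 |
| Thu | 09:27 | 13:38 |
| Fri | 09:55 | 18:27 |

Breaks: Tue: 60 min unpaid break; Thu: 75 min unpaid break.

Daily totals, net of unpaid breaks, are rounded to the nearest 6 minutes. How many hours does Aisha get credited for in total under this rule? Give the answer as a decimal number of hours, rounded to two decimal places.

Tue: 06:52–11:02 = 4 h 10 min − 60 min = 3 h 10 min → rounds to 3 h 12 min
Wed: 11:02–22:16 = 11 h 14 min → rounds to 11 h 12 min
Thu: 09:27–13:38 = 4 h 11 min − 75 min = 2 h 56 min → rounds to 2 h 54 min
Fri: 09:55–18:27 = 8 h 32 min → rounds to 8 h 30 min
Total credited: 25 h 48 min.

25.80 hours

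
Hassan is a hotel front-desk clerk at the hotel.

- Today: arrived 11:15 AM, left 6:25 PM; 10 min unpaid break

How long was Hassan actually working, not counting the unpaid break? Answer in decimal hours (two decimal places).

Today: 11:15 AM–6:25 PM = 7 h 10 min; less 10 min break → 7 h 0 min

7.00 hours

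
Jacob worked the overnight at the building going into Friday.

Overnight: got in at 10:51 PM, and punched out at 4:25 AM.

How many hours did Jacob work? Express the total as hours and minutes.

Overnight: 10:51 PM → midnight = 1 h 9 min; midnight → 4:25 AM = 4 h 25 min; span 5 h 34 min

5 h 34 min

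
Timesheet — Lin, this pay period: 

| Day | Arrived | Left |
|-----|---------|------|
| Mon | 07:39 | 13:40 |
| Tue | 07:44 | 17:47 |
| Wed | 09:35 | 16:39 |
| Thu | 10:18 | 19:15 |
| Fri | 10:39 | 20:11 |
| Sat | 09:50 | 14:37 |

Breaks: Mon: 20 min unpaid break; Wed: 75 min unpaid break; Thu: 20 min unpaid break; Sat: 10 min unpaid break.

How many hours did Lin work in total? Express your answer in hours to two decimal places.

44.32 hours

Mon: 07:39–13:40 = 6 h 1 min; less 20 min break → 5 h 41 min
Tue: 07:44–17:47 = 10 h 3 min
Wed: 09:35–16:39 = 7 h 4 min; less 75 min break → 5 h 49 min
Thu: 10:18–19:15 = 8 h 57 min; less 20 min break → 8 h 37 min
Fri: 10:39–20:11 = 9 h 32 min
Sat: 09:50–14:37 = 4 h 47 min; less 10 min break → 4 h 37 min
Total: 5 h 41 min + 10 h 3 min + 5 h 49 min + 8 h 37 min + 9 h 32 min + 4 h 37 min = 44 h 19 min.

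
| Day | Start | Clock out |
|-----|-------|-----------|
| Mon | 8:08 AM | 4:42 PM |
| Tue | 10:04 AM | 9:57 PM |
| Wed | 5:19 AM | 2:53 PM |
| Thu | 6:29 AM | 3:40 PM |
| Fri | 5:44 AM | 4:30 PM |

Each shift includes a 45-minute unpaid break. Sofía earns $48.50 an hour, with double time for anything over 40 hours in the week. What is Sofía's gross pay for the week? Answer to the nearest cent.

$2543.02

Mon: 8:08 AM–4:42 PM = 8 h 34 min; less 45 min break → 7 h 49 min
Tue: 10:04 AM–9:57 PM = 11 h 53 min; less 45 min break → 11 h 8 min
Wed: 5:19 AM–2:53 PM = 9 h 34 min; less 45 min break → 8 h 49 min
Thu: 6:29 AM–3:40 PM = 9 h 11 min; less 45 min break → 8 h 26 min
Fri: 5:44 AM–4:30 PM = 10 h 46 min; less 45 min break → 10 h 1 min
Total worked: 46 h 13 min = 2773 min.
Regular 40 h 0 min = 2400 min at $48.50/h; overtime 6 h 13 min = 373 min at $97.00/h.
Pay = (2400 × $48.50 + 373 × $97.00) ÷ 60 = $2543.02.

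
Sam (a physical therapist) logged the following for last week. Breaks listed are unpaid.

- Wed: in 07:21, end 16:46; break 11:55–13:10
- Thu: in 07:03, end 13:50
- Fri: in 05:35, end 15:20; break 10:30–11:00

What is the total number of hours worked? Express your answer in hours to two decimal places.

24.20 hours

Wed: 07:21–16:46 = 9 h 25 min; less 75 min break → 8 h 10 min
Thu: 07:03–13:50 = 6 h 47 min
Fri: 05:35–15:20 = 9 h 45 min; less 30 min break → 9 h 15 min
Total: 8 h 10 min + 6 h 47 min + 9 h 15 min = 24 h 12 min.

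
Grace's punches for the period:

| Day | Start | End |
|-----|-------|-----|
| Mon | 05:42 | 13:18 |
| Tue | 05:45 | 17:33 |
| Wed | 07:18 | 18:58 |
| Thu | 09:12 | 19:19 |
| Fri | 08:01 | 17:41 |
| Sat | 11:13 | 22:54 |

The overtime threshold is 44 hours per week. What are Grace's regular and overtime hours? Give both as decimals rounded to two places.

Regular 44.00 hours, overtime 18.53 hours

Mon: 05:42–13:18 = 7 h 36 min
Tue: 05:45–17:33 = 11 h 48 min
Wed: 07:18–18:58 = 11 h 40 min
Thu: 09:12–19:19 = 10 h 7 min
Fri: 08:01–17:41 = 9 h 40 min
Sat: 11:13–22:54 = 11 h 41 min
Total worked: 62 h 32 min = 62.53 h.
Threshold 44 h → overtime 18 h 32 min, regular 44 h 0 min.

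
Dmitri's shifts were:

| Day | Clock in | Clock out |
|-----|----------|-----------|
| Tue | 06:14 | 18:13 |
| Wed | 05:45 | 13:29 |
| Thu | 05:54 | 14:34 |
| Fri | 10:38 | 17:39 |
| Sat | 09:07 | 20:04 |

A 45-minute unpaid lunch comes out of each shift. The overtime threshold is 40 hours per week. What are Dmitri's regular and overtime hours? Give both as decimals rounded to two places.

Tue: 06:14–18:13 = 11 h 59 min; less 45 min break → 11 h 14 min
Wed: 05:45–13:29 = 7 h 44 min; less 45 min break → 6 h 59 min
Thu: 05:54–14:34 = 8 h 40 min; less 45 min break → 7 h 55 min
Fri: 10:38–17:39 = 7 h 1 min; less 45 min break → 6 h 16 min
Sat: 09:07–20:04 = 10 h 57 min; less 45 min break → 10 h 12 min
Total worked: 42 h 36 min = 42.60 h.
Threshold 40 h → overtime 2 h 36 min, regular 40 h 0 min.

Regular 40.00 hours, overtime 2.60 hours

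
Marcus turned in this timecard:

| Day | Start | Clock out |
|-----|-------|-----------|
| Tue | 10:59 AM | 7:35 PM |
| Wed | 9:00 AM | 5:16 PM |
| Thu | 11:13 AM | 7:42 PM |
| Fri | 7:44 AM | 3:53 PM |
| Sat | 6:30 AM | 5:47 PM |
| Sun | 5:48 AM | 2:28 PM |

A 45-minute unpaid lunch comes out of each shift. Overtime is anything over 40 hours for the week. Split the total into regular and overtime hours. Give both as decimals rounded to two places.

Regular 40.00 hours, overtime 8.95 hours

Tue: 10:59 AM–7:35 PM = 8 h 36 min; less 45 min break → 7 h 51 min
Wed: 9:00 AM–5:16 PM = 8 h 16 min; less 45 min break → 7 h 31 min
Thu: 11:13 AM–7:42 PM = 8 h 29 min; less 45 min break → 7 h 44 min
Fri: 7:44 AM–3:53 PM = 8 h 9 min; less 45 min break → 7 h 24 min
Sat: 6:30 AM–5:47 PM = 11 h 17 min; less 45 min break → 10 h 32 min
Sun: 5:48 AM–2:28 PM = 8 h 40 min; less 45 min break → 7 h 55 min
Total worked: 48 h 57 min = 48.95 h.
Threshold 40 h → overtime 8 h 57 min, regular 40 h 0 min.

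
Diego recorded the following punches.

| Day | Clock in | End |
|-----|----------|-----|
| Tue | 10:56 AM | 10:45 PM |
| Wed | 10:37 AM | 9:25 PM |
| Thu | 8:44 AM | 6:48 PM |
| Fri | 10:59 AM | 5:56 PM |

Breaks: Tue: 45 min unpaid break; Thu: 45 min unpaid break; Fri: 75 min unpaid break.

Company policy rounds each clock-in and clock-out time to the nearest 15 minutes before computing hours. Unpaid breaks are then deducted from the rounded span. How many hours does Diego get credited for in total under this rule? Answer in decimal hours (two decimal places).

37.00 hours

Tue: in 10:56 AM→11:00 AM, out 10:45 PM→10:45 PM; 11 h 45 min − 45 min = 11 h 0 min
Wed: in 10:37 AM→10:30 AM, out 9:25 PM→9:30 PM; 11 h 0 min
Thu: in 8:44 AM→8:45 AM, out 6:48 PM→6:45 PM; 10 h 0 min − 45 min = 9 h 15 min
Fri: in 10:59 AM→11:00 AM, out 5:56 PM→6:00 PM; 7 h 0 min − 75 min = 5 h 45 min
Total credited: 37 h 0 min.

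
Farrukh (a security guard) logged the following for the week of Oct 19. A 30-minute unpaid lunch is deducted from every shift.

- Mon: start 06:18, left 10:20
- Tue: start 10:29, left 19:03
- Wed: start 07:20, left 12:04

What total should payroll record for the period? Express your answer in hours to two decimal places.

Mon: 06:18–10:20 = 4 h 2 min; less 30 min break → 3 h 32 min
Tue: 10:29–19:03 = 8 h 34 min; less 30 min break → 8 h 4 min
Wed: 07:20–12:04 = 4 h 44 min; less 30 min break → 4 h 14 min
Total: 3 h 32 min + 8 h 4 min + 4 h 14 min = 15 h 50 min.

15.83 hours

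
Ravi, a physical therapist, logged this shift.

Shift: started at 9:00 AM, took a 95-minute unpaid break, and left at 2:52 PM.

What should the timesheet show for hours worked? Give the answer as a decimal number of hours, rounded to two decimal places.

Shift: 9:00 AM–2:52 PM = 5 h 52 min; less 95 min break → 4 h 17 min

4.28 hours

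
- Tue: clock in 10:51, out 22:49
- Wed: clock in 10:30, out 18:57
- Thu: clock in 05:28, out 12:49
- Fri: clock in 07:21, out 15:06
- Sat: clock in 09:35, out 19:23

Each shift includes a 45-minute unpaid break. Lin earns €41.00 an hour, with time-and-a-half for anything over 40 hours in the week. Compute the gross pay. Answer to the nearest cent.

€1736.35

Tue: 10:51–22:49 = 11 h 58 min; less 45 min break → 11 h 13 min
Wed: 10:30–18:57 = 8 h 27 min; less 45 min break → 7 h 42 min
Thu: 05:28–12:49 = 7 h 21 min; less 45 min break → 6 h 36 min
Fri: 07:21–15:06 = 7 h 45 min; less 45 min break → 7 h 0 min
Sat: 09:35–19:23 = 9 h 48 min; less 45 min break → 9 h 3 min
Total worked: 41 h 34 min = 2494 min.
Regular 40 h 0 min = 2400 min at €41.00/h; overtime 1 h 34 min = 94 min at €61.50/h.
Pay = (2400 × €41.00 + 94 × €61.50) ÷ 60 = €1736.35.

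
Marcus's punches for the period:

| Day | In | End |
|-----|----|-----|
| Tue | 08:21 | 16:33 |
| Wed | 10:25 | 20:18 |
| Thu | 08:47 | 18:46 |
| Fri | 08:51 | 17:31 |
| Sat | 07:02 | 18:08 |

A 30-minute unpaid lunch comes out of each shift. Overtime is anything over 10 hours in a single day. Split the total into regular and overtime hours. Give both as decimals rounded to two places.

Regular 44.73 hours, overtime 0.60 hours

Tue: 08:21–16:33 = 8 h 12 min; less 30 min break → 7 h 42 min
Wed: 10:25–20:18 = 9 h 53 min; less 30 min break → 9 h 23 min
Thu: 08:47–18:46 = 9 h 59 min; less 30 min break → 9 h 29 min
Fri: 08:51–17:31 = 8 h 40 min; less 30 min break → 8 h 10 min
Sat: 07:02–18:08 = 11 h 6 min; less 30 min break → 10 h 36 min
Tue reg 7 h 42 min / OT 0 h 0 min; Wed reg 9 h 23 min / OT 0 h 0 min; Thu reg 9 h 29 min / OT 0 h 0 min; Fri reg 8 h 10 min / OT 0 h 0 min; Sat reg 10 h 0 min / OT 0 h 36 min.
Totals: regular 44 h 44 min, overtime 0 h 36 min.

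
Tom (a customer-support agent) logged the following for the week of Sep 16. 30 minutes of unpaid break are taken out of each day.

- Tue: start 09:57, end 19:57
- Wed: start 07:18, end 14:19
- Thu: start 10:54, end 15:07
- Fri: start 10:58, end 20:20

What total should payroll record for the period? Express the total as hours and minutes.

28 h 36 min

Tue: 09:57–19:57 = 10 h 0 min; less 30 min break → 9 h 30 min
Wed: 07:18–14:19 = 7 h 1 min; less 30 min break → 6 h 31 min
Thu: 10:54–15:07 = 4 h 13 min; less 30 min break → 3 h 43 min
Fri: 10:58–20:20 = 9 h 22 min; less 30 min break → 8 h 52 min
Total: 9 h 30 min + 6 h 31 min + 3 h 43 min + 8 h 52 min = 28 h 36 min.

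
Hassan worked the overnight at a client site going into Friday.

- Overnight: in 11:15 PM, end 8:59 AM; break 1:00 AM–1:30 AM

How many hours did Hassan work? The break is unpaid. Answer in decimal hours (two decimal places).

9.23 hours

Overnight: 11:15 PM → midnight = 0 h 45 min; midnight → 8:59 AM = 8 h 59 min; span 9 h 44 min; less 30 min break → 9 h 14 min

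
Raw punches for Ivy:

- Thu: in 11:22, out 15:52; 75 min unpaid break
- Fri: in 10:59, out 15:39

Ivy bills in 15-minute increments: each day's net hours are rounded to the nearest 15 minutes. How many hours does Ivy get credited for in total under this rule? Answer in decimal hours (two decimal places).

Thu: 11:22–15:52 = 4 h 30 min − 75 min = 3 h 15 min → rounds to 3 h 15 min
Fri: 10:59–15:39 = 4 h 40 min → rounds to 4 h 45 min
Total credited: 8 h 0 min.

8.00 hours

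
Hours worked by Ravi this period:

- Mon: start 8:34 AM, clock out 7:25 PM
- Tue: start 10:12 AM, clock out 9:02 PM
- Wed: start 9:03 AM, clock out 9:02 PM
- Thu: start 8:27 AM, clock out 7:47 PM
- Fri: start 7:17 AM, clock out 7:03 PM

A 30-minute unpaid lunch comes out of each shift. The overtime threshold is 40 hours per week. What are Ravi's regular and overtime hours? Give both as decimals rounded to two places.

Regular 40.00 hours, overtime 14.27 hours

Mon: 8:34 AM–7:25 PM = 10 h 51 min; less 30 min break → 10 h 21 min
Tue: 10:12 AM–9:02 PM = 10 h 50 min; less 30 min break → 10 h 20 min
Wed: 9:03 AM–9:02 PM = 11 h 59 min; less 30 min break → 11 h 29 min
Thu: 8:27 AM–7:47 PM = 11 h 20 min; less 30 min break → 10 h 50 min
Fri: 7:17 AM–7:03 PM = 11 h 46 min; less 30 min break → 11 h 16 min
Total worked: 54 h 16 min = 54.27 h.
Threshold 40 h → overtime 14 h 16 min, regular 40 h 0 min.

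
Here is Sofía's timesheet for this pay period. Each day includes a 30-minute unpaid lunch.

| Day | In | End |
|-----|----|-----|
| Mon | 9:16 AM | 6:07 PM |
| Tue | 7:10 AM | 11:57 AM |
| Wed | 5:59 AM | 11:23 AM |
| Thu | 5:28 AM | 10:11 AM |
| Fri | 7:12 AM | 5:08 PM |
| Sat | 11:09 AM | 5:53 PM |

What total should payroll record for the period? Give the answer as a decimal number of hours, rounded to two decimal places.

Mon: 9:16 AM–6:07 PM = 8 h 51 min; less 30 min break → 8 h 21 min
Tue: 7:10 AM–11:57 AM = 4 h 47 min; less 30 min break → 4 h 17 min
Wed: 5:59 AM–11:23 AM = 5 h 24 min; less 30 min break → 4 h 54 min
Thu: 5:28 AM–10:11 AM = 4 h 43 min; less 30 min break → 4 h 13 min
Fri: 7:12 AM–5:08 PM = 9 h 56 min; less 30 min break → 9 h 26 min
Sat: 11:09 AM–5:53 PM = 6 h 44 min; less 30 min break → 6 h 14 min
Total: 8 h 21 min + 4 h 17 min + 4 h 54 min + 4 h 13 min + 9 h 26 min + 6 h 14 min = 37 h 25 min.

37.42 hours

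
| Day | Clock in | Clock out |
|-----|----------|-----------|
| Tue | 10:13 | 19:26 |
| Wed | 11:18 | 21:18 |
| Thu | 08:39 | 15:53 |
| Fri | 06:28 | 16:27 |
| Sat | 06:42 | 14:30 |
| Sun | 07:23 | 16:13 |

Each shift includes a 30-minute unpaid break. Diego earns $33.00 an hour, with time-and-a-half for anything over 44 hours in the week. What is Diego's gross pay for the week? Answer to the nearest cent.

Tue: 10:13–19:26 = 9 h 13 min; less 30 min break → 8 h 43 min
Wed: 11:18–21:18 = 10 h 0 min; less 30 min break → 9 h 30 min
Thu: 08:39–15:53 = 7 h 14 min; less 30 min break → 6 h 44 min
Fri: 06:28–16:27 = 9 h 59 min; less 30 min break → 9 h 29 min
Sat: 06:42–14:30 = 7 h 48 min; less 30 min break → 7 h 18 min
Sun: 07:23–16:13 = 8 h 50 min; less 30 min break → 8 h 20 min
Total worked: 50 h 4 min = 3004 min.
Regular 44 h 0 min = 2640 min at $33.00/h; overtime 6 h 4 min = 364 min at $49.50/h.
Pay = (2640 × $33.00 + 364 × $49.50) ÷ 60 = $1752.30.

$1752.30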